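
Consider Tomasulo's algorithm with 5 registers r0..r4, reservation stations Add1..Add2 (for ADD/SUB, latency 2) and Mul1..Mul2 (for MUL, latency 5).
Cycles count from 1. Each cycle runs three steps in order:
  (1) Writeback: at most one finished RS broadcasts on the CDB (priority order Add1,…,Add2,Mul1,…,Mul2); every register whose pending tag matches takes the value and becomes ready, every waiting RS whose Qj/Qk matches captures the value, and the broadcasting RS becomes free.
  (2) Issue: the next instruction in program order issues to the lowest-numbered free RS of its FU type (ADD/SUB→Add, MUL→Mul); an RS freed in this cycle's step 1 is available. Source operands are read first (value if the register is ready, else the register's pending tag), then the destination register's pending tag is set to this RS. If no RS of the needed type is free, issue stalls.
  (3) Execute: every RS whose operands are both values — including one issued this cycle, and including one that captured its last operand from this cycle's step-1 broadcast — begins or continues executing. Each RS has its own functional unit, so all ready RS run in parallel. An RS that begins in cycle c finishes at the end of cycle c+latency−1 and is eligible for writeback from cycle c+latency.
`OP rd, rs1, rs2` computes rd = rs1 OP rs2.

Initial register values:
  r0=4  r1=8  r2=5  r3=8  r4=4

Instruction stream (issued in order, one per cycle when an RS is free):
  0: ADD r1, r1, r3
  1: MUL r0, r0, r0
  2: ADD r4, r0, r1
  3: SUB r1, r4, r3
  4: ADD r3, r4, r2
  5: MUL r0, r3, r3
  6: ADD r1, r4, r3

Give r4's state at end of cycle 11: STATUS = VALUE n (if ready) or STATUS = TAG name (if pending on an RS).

cycle 1: issue ADD r1<-Add1 // r0:4,r1:Add1,r2:5,r3:8,r4:4
cycle 2: issue MUL r0<-Mul1 // r0:Mul1,r1:Add1,r2:5,r3:8,r4:4
cycle 3: CDB Add1=16; issue ADD r4<-Add1 // r0:Mul1,r1:16,r2:5,r3:8,r4:Add1
cycle 4: issue SUB r1<-Add2 // r0:Mul1,r1:Add2,r2:5,r3:8,r4:Add1
cycle 5: stall // r0:Mul1,r1:Add2,r2:5,r3:8,r4:Add1
cycle 6: stall // r0:Mul1,r1:Add2,r2:5,r3:8,r4:Add1
cycle 7: CDB Mul1=16; stall // r0:16,r1:Add2,r2:5,r3:8,r4:Add1
cycle 8: stall // r0:16,r1:Add2,r2:5,r3:8,r4:Add1
cycle 9: CDB Add1=32; issue ADD r3<-Add1 // r0:16,r1:Add2,r2:5,r3:Add1,r4:32
cycle 10: issue MUL r0<-Mul1 // r0:Mul1,r1:Add2,r2:5,r3:Add1,r4:32
cycle 11: CDB Add1=37; issue ADD r1<-Add1 // r0:Mul1,r1:Add1,r2:5,r3:37,r4:32

STATUS = VALUE 32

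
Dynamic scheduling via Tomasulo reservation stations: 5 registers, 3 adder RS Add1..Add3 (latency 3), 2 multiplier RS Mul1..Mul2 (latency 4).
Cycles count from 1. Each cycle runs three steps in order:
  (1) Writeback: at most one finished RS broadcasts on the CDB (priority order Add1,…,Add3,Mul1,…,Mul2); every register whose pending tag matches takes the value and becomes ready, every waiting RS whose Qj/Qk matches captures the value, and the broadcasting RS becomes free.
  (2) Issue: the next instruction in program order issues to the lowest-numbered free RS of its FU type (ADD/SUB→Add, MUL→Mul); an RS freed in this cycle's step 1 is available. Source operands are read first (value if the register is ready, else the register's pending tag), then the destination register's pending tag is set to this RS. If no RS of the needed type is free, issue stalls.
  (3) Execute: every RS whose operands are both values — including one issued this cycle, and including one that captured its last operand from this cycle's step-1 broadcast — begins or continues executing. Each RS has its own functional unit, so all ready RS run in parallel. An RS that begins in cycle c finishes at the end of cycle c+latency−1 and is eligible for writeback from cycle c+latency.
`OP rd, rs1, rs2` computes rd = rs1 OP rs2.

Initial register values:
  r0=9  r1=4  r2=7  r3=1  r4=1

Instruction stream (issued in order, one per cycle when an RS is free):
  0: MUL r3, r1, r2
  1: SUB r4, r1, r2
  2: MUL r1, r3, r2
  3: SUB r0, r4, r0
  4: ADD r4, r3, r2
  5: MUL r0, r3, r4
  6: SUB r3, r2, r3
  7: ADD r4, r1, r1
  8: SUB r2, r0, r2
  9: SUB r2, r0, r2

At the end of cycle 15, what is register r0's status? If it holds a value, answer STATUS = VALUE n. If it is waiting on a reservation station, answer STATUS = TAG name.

cycle 1: issue MUL r3<-Mul1 // r0:9,r1:4,r2:7,r3:Mul1,r4:1
cycle 2: issue SUB r4<-Add1 // r0:9,r1:4,r2:7,r3:Mul1,r4:Add1
cycle 3: issue MUL r1<-Mul2 // r0:9,r1:Mul2,r2:7,r3:Mul1,r4:Add1
cycle 4: issue SUB r0<-Add2 // r0:Add2,r1:Mul2,r2:7,r3:Mul1,r4:Add1
cycle 5: CDB Add1=-3; issue ADD r4<-Add1 // r0:Add2,r1:Mul2,r2:7,r3:Mul1,r4:Add1
cycle 6: CDB Mul1=28; issue MUL r0<-Mul1 // r0:Mul1,r1:Mul2,r2:7,r3:28,r4:Add1
cycle 7: issue SUB r3<-Add3 // r0:Mul1,r1:Mul2,r2:7,r3:Add3,r4:Add1
cycle 8: CDB Add2=-12; issue ADD r4<-Add2 // r0:Mul1,r1:Mul2,r2:7,r3:Add3,r4:Add2
cycle 9: CDB Add1=35; issue SUB r2<-Add1 // r0:Mul1,r1:Mul2,r2:Add1,r3:Add3,r4:Add2
cycle 10: CDB Add3=-21; issue SUB r2<-Add3 // r0:Mul1,r1:Mul2,r2:Add3,r3:-21,r4:Add2
cycle 11: CDB Mul2=196 // r0:Mul1,r1:196,r2:Add3,r3:-21,r4:Add2
cycle 12: - // r0:Mul1,r1:196,r2:Add3,r3:-21,r4:Add2
cycle 13: CDB Mul1=980 // r0:980,r1:196,r2:Add3,r3:-21,r4:Add2
cycle 14: CDB Add2=392 // r0:980,r1:196,r2:Add3,r3:-21,r4:392
cycle 15: - // r0:980,r1:196,r2:Add3,r3:-21,r4:392

STATUS = VALUE 980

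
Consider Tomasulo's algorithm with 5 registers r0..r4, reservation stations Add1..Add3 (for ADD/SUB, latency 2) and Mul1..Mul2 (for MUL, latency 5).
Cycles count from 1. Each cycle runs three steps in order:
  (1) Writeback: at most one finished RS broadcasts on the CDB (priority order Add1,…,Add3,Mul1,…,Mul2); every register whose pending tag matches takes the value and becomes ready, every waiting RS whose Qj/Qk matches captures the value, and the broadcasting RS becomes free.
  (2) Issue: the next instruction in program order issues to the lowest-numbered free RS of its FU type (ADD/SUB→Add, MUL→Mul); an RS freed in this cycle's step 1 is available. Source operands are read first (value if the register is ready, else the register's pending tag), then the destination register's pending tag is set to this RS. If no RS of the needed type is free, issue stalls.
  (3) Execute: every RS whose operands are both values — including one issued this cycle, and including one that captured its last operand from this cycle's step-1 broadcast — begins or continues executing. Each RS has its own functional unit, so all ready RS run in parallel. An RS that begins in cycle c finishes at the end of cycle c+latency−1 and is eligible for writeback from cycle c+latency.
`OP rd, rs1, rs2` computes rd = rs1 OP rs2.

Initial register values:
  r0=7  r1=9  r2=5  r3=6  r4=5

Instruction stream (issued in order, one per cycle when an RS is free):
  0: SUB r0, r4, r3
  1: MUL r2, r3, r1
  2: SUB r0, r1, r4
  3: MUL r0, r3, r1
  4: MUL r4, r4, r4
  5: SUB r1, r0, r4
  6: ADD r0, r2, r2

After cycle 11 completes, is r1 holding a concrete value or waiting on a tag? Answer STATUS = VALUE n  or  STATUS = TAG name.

c1: issue SUB r0<-Add1 | r0:Add1,r1:9,r2:5,r3:6,r4:5
c2: issue MUL r2<-Mul1 | r0:Add1,r1:9,r2:Mul1,r3:6,r4:5
c3: CDB Add1=-1; issue SUB r0<-Add1 | r0:Add1,r1:9,r2:Mul1,r3:6,r4:5
c4: issue MUL r0<-Mul2 | r0:Mul2,r1:9,r2:Mul1,r3:6,r4:5
c5: CDB Add1=4; stall | r0:Mul2,r1:9,r2:Mul1,r3:6,r4:5
c6: stall | r0:Mul2,r1:9,r2:Mul1,r3:6,r4:5
c7: CDB Mul1=54; issue MUL r4<-Mul1 | r0:Mul2,r1:9,r2:54,r3:6,r4:Mul1
c8: issue SUB r1<-Add1 | r0:Mul2,r1:Add1,r2:54,r3:6,r4:Mul1
c9: CDB Mul2=54; issue ADD r0<-Add2 | r0:Add2,r1:Add1,r2:54,r3:6,r4:Mul1
c10: - | r0:Add2,r1:Add1,r2:54,r3:6,r4:Mul1
c11: CDB Add2=108 | r0:108,r1:Add1,r2:54,r3:6,r4:Mul1

STATUS = TAG Add1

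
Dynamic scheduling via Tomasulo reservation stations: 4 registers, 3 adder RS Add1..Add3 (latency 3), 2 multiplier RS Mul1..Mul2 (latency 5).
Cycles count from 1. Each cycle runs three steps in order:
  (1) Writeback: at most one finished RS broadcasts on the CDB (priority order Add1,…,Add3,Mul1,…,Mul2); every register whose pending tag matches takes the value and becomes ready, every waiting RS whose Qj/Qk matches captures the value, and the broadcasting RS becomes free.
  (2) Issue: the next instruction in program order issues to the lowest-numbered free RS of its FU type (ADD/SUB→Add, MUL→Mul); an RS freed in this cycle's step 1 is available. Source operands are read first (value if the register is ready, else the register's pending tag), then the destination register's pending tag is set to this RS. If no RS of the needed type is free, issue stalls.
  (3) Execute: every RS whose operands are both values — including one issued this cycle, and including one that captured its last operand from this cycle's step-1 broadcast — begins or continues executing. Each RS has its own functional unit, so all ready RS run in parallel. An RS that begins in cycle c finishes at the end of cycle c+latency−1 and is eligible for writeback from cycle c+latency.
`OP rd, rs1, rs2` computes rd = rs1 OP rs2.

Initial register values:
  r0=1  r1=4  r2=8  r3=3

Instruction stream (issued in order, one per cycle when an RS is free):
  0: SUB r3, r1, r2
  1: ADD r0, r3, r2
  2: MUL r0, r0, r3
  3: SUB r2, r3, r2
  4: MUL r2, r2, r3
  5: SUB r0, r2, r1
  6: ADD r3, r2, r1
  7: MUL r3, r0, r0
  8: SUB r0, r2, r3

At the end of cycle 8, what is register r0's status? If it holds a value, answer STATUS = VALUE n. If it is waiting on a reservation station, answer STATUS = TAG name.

STATUS = TAG Add3

cycle 1: issue SUB r3<-Add1 // r0:1,r1:4,r2:8,r3:Add1
cycle 2: issue ADD r0<-Add2 // r0:Add2,r1:4,r2:8,r3:Add1
cycle 3: issue MUL r0<-Mul1 // r0:Mul1,r1:4,r2:8,r3:Add1
cycle 4: CDB Add1=-4; issue SUB r2<-Add1 // r0:Mul1,r1:4,r2:Add1,r3:-4
cycle 5: issue MUL r2<-Mul2 // r0:Mul1,r1:4,r2:Mul2,r3:-4
cycle 6: issue SUB r0<-Add3 // r0:Add3,r1:4,r2:Mul2,r3:-4
cycle 7: CDB Add1=-12; issue ADD r3<-Add1 // r0:Add3,r1:4,r2:Mul2,r3:Add1
cycle 8: CDB Add2=4; stall // r0:Add3,r1:4,r2:Mul2,r3:Add1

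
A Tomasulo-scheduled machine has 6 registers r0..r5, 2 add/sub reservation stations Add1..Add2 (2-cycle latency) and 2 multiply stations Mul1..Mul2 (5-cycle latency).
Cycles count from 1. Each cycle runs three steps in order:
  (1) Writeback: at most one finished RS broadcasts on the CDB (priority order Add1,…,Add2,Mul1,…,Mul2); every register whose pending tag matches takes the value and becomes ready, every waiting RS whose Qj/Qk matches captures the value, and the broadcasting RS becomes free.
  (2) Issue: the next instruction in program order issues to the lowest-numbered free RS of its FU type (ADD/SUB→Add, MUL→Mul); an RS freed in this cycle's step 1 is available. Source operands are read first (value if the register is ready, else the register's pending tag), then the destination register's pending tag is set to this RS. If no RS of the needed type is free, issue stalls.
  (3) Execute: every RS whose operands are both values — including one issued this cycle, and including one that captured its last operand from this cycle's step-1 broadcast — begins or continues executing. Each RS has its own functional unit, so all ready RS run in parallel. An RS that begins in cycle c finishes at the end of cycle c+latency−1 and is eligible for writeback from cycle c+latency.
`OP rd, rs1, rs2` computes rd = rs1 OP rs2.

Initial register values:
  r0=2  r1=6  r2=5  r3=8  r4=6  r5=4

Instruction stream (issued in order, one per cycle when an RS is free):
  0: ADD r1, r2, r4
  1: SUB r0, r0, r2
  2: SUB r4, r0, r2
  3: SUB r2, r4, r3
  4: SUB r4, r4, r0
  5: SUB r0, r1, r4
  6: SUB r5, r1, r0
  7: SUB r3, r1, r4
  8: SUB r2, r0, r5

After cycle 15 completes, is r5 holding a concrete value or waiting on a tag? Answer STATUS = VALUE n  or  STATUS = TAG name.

cycle 1: issue ADD r1<-Add1 // r0:2,r1:Add1,r2:5,r3:8,r4:6,r5:4
cycle 2: issue SUB r0<-Add2 // r0:Add2,r1:Add1,r2:5,r3:8,r4:6,r5:4
cycle 3: CDB Add1=11; issue SUB r4<-Add1 // r0:Add2,r1:11,r2:5,r3:8,r4:Add1,r5:4
cycle 4: CDB Add2=-3; issue SUB r2<-Add2 // r0:-3,r1:11,r2:Add2,r3:8,r4:Add1,r5:4
cycle 5: stall // r0:-3,r1:11,r2:Add2,r3:8,r4:Add1,r5:4
cycle 6: CDB Add1=-8; issue SUB r4<-Add1 // r0:-3,r1:11,r2:Add2,r3:8,r4:Add1,r5:4
cycle 7: stall // r0:-3,r1:11,r2:Add2,r3:8,r4:Add1,r5:4
cycle 8: CDB Add1=-5; issue SUB r0<-Add1 // r0:Add1,r1:11,r2:Add2,r3:8,r4:-5,r5:4
cycle 9: CDB Add2=-16; issue SUB r5<-Add2 // r0:Add1,r1:11,r2:-16,r3:8,r4:-5,r5:Add2
cycle 10: CDB Add1=16; issue SUB r3<-Add1 // r0:16,r1:11,r2:-16,r3:Add1,r4:-5,r5:Add2
cycle 11: stall // r0:16,r1:11,r2:-16,r3:Add1,r4:-5,r5:Add2
cycle 12: CDB Add1=16; issue SUB r2<-Add1 // r0:16,r1:11,r2:Add1,r3:16,r4:-5,r5:Add2
cycle 13: CDB Add2=-5 // r0:16,r1:11,r2:Add1,r3:16,r4:-5,r5:-5
cycle 14: - // r0:16,r1:11,r2:Add1,r3:16,r4:-5,r5:-5
cycle 15: CDB Add1=21 // r0:16,r1:11,r2:21,r3:16,r4:-5,r5:-5

STATUS = VALUE -5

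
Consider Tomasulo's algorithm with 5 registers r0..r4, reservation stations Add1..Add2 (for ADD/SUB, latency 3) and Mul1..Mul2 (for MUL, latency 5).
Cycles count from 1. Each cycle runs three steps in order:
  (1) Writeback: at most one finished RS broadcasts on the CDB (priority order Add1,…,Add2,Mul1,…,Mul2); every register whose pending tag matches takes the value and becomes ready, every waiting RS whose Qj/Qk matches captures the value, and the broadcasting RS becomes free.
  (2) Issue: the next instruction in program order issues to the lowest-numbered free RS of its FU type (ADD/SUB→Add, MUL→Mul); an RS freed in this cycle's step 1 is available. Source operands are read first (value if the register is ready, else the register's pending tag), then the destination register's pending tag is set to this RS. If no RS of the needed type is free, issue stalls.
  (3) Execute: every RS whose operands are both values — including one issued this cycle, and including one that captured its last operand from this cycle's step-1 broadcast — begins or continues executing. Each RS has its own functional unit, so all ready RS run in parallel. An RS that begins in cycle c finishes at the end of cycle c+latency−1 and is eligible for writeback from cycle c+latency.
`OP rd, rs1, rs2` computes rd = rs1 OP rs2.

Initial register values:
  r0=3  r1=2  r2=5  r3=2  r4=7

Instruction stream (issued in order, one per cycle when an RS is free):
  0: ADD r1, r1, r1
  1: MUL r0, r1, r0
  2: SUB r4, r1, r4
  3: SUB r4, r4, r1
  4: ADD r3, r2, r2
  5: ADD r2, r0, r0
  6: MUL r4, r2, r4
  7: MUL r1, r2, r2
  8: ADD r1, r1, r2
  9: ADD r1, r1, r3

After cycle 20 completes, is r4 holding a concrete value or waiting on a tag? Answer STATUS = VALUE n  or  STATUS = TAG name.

STATUS = VALUE -168

  c1: issue ADD r1<-Add1  regs: r0:3,r1:Add1,r2:5,r3:2,r4:7
  c2: issue MUL r0<-Mul1  regs: r0:Mul1,r1:Add1,r2:5,r3:2,r4:7
  c3: issue SUB r4<-Add2  regs: r0:Mul1,r1:Add1,r2:5,r3:2,r4:Add2
  c4: CDB Add1=4; issue SUB r4<-Add1  regs: r0:Mul1,r1:4,r2:5,r3:2,r4:Add1
  c5: stall  regs: r0:Mul1,r1:4,r2:5,r3:2,r4:Add1
  c6: stall  regs: r0:Mul1,r1:4,r2:5,r3:2,r4:Add1
  c7: CDB Add2=-3; issue ADD r3<-Add2  regs: r0:Mul1,r1:4,r2:5,r3:Add2,r4:Add1
  c8: stall  regs: r0:Mul1,r1:4,r2:5,r3:Add2,r4:Add1
  c9: CDB Mul1=12; stall  regs: r0:12,r1:4,r2:5,r3:Add2,r4:Add1
  c10: CDB Add1=-7; issue ADD r2<-Add1  regs: r0:12,r1:4,r2:Add1,r3:Add2,r4:-7
  c11: CDB Add2=10; issue MUL r4<-Mul1  regs: r0:12,r1:4,r2:Add1,r3:10,r4:Mul1
  c12: issue MUL r1<-Mul2  regs: r0:12,r1:Mul2,r2:Add1,r3:10,r4:Mul1
  c13: CDB Add1=24; issue ADD r1<-Add1  regs: r0:12,r1:Add1,r2:24,r3:10,r4:Mul1
  c14: issue ADD r1<-Add2  regs: r0:12,r1:Add2,r2:24,r3:10,r4:Mul1
  c15: -  regs: r0:12,r1:Add2,r2:24,r3:10,r4:Mul1
  c16: -  regs: r0:12,r1:Add2,r2:24,r3:10,r4:Mul1
  c17: -  regs: r0:12,r1:Add2,r2:24,r3:10,r4:Mul1
  c18: CDB Mul1=-168  regs: r0:12,r1:Add2,r2:24,r3:10,r4:-168
  c19: CDB Mul2=576  regs: r0:12,r1:Add2,r2:24,r3:10,r4:-168
  c20: -  regs: r0:12,r1:Add2,r2:24,r3:10,r4:-168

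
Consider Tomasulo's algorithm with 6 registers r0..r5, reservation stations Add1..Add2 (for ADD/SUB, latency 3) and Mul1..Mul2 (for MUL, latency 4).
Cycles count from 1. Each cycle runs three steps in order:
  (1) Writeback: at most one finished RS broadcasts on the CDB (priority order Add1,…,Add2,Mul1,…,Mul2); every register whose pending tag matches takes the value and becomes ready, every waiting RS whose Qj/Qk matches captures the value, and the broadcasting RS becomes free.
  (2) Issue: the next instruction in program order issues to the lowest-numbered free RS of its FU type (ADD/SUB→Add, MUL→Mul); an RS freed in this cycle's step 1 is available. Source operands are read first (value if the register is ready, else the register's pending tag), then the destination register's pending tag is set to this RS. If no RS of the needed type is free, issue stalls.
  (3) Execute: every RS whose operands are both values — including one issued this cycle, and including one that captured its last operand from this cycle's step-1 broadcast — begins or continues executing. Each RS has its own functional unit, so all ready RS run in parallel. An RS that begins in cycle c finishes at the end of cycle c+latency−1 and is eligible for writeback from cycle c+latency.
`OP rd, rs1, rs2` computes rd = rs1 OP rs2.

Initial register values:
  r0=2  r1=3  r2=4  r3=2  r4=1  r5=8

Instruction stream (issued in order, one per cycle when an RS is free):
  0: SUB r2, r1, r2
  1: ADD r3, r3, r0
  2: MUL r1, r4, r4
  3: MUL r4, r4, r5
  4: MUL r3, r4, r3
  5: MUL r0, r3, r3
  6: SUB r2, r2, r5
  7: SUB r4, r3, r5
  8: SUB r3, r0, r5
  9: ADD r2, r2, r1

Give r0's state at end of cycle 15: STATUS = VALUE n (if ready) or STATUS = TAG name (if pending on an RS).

c1: issue SUB r2<-Add1 | r0:2,r1:3,r2:Add1,r3:2,r4:1,r5:8
c2: issue ADD r3<-Add2 | r0:2,r1:3,r2:Add1,r3:Add2,r4:1,r5:8
c3: issue MUL r1<-Mul1 | r0:2,r1:Mul1,r2:Add1,r3:Add2,r4:1,r5:8
c4: CDB Add1=-1; issue MUL r4<-Mul2 | r0:2,r1:Mul1,r2:-1,r3:Add2,r4:Mul2,r5:8
c5: CDB Add2=4; stall | r0:2,r1:Mul1,r2:-1,r3:4,r4:Mul2,r5:8
c6: stall | r0:2,r1:Mul1,r2:-1,r3:4,r4:Mul2,r5:8
c7: CDB Mul1=1; issue MUL r3<-Mul1 | r0:2,r1:1,r2:-1,r3:Mul1,r4:Mul2,r5:8
c8: CDB Mul2=8; issue MUL r0<-Mul2 | r0:Mul2,r1:1,r2:-1,r3:Mul1,r4:8,r5:8
c9: issue SUB r2<-Add1 | r0:Mul2,r1:1,r2:Add1,r3:Mul1,r4:8,r5:8
c10: issue SUB r4<-Add2 | r0:Mul2,r1:1,r2:Add1,r3:Mul1,r4:Add2,r5:8
c11: stall | r0:Mul2,r1:1,r2:Add1,r3:Mul1,r4:Add2,r5:8
c12: CDB Add1=-9; issue SUB r3<-Add1 | r0:Mul2,r1:1,r2:-9,r3:Add1,r4:Add2,r5:8
c13: CDB Mul1=32; stall | r0:Mul2,r1:1,r2:-9,r3:Add1,r4:Add2,r5:8
c14: stall | r0:Mul2,r1:1,r2:-9,r3:Add1,r4:Add2,r5:8
c15: stall | r0:Mul2,r1:1,r2:-9,r3:Add1,r4:Add2,r5:8

STATUS = TAG Mul2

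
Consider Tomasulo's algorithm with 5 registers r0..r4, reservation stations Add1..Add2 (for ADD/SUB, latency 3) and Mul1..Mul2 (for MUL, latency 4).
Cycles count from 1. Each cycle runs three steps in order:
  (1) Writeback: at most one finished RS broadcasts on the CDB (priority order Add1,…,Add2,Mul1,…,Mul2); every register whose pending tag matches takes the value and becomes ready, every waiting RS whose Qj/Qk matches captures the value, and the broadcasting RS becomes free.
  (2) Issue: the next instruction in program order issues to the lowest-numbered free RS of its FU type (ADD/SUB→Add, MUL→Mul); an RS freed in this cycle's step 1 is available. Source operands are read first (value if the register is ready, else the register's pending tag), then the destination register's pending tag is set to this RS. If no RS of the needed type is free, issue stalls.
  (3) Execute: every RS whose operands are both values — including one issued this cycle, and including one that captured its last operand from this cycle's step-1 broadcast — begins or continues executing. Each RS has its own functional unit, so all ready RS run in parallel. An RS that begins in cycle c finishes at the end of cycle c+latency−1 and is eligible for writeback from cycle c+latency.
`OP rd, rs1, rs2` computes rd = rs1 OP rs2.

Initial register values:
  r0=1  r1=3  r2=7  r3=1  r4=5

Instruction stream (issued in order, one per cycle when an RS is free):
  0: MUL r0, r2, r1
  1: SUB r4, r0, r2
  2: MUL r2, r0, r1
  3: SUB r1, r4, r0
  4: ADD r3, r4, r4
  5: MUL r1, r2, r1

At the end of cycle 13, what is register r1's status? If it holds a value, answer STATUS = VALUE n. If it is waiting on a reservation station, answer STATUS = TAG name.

STATUS = TAG Mul1

c1: issue MUL r0<-Mul1 | r0:Mul1,r1:3,r2:7,r3:1,r4:5
c2: issue SUB r4<-Add1 | r0:Mul1,r1:3,r2:7,r3:1,r4:Add1
c3: issue MUL r2<-Mul2 | r0:Mul1,r1:3,r2:Mul2,r3:1,r4:Add1
c4: issue SUB r1<-Add2 | r0:Mul1,r1:Add2,r2:Mul2,r3:1,r4:Add1
c5: CDB Mul1=21; stall | r0:21,r1:Add2,r2:Mul2,r3:1,r4:Add1
c6: stall | r0:21,r1:Add2,r2:Mul2,r3:1,r4:Add1
c7: stall | r0:21,r1:Add2,r2:Mul2,r3:1,r4:Add1
c8: CDB Add1=14; issue ADD r3<-Add1 | r0:21,r1:Add2,r2:Mul2,r3:Add1,r4:14
c9: CDB Mul2=63; issue MUL r1<-Mul1 | r0:21,r1:Mul1,r2:63,r3:Add1,r4:14
c10: - | r0:21,r1:Mul1,r2:63,r3:Add1,r4:14
c11: CDB Add1=28 | r0:21,r1:Mul1,r2:63,r3:28,r4:14
c12: CDB Add2=-7 | r0:21,r1:Mul1,r2:63,r3:28,r4:14
c13: - | r0:21,r1:Mul1,r2:63,r3:28,r4:14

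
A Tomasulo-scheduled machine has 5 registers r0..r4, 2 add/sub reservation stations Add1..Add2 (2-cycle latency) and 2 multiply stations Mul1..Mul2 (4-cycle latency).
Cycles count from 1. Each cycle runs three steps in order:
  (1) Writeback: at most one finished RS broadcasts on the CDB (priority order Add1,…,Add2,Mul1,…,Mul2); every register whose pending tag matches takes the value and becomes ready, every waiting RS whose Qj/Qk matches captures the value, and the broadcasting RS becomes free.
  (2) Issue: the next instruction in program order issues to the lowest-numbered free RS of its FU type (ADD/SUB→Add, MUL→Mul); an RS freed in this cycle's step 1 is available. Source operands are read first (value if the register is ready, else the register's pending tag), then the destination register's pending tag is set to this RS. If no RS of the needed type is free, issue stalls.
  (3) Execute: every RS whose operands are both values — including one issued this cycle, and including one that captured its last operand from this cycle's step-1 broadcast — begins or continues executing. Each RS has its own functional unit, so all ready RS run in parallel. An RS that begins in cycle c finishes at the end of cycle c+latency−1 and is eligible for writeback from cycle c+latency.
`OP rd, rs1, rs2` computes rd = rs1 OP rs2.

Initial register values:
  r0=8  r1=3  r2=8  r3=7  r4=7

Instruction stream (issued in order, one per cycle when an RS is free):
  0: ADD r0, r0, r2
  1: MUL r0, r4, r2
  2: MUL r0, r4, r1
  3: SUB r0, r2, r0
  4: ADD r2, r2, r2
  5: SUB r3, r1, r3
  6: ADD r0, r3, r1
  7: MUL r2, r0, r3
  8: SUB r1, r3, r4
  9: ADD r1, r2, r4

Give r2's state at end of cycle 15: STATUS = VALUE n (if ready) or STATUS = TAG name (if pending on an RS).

STATUS = VALUE 4

cycle 1: issue ADD r0<-Add1 // r0:Add1,r1:3,r2:8,r3:7,r4:7
cycle 2: issue MUL r0<-Mul1 // r0:Mul1,r1:3,r2:8,r3:7,r4:7
cycle 3: CDB Add1=16; issue MUL r0<-Mul2 // r0:Mul2,r1:3,r2:8,r3:7,r4:7
cycle 4: issue SUB r0<-Add1 // r0:Add1,r1:3,r2:8,r3:7,r4:7
cycle 5: issue ADD r2<-Add2 // r0:Add1,r1:3,r2:Add2,r3:7,r4:7
cycle 6: CDB Mul1=56; stall // r0:Add1,r1:3,r2:Add2,r3:7,r4:7
cycle 7: CDB Add2=16; issue SUB r3<-Add2 // r0:Add1,r1:3,r2:16,r3:Add2,r4:7
cycle 8: CDB Mul2=21; stall // r0:Add1,r1:3,r2:16,r3:Add2,r4:7
cycle 9: CDB Add2=-4; issue ADD r0<-Add2 // r0:Add2,r1:3,r2:16,r3:-4,r4:7
cycle 10: CDB Add1=-13; issue MUL r2<-Mul1 // r0:Add2,r1:3,r2:Mul1,r3:-4,r4:7
cycle 11: CDB Add2=-1; issue SUB r1<-Add1 // r0:-1,r1:Add1,r2:Mul1,r3:-4,r4:7
cycle 12: issue ADD r1<-Add2 // r0:-1,r1:Add2,r2:Mul1,r3:-4,r4:7
cycle 13: CDB Add1=-11 // r0:-1,r1:Add2,r2:Mul1,r3:-4,r4:7
cycle 14: - // r0:-1,r1:Add2,r2:Mul1,r3:-4,r4:7
cycle 15: CDB Mul1=4 // r0:-1,r1:Add2,r2:4,r3:-4,r4:7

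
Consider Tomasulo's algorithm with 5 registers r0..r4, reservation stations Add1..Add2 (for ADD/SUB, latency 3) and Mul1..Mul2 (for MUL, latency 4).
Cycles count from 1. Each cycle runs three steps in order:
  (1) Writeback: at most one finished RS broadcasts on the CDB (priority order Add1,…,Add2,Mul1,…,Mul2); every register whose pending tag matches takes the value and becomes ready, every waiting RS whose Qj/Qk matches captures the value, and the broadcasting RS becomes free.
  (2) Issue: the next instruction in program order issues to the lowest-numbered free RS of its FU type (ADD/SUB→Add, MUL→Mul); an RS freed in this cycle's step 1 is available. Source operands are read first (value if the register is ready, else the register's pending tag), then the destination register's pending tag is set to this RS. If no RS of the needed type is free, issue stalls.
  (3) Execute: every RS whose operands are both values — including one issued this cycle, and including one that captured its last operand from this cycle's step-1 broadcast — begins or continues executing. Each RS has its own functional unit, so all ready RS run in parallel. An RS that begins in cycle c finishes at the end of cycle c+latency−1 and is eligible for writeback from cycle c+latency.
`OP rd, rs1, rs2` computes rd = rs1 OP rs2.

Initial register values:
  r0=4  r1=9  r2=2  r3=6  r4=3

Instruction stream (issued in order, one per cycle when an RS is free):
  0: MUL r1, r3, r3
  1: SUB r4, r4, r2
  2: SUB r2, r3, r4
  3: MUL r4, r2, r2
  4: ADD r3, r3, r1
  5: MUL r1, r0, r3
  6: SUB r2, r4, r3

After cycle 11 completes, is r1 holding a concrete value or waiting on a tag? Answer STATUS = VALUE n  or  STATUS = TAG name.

STATUS = TAG Mul1

  c1: issue MUL r1<-Mul1  regs: r0:4,r1:Mul1,r2:2,r3:6,r4:3
  c2: issue SUB r4<-Add1  regs: r0:4,r1:Mul1,r2:2,r3:6,r4:Add1
  c3: issue SUB r2<-Add2  regs: r0:4,r1:Mul1,r2:Add2,r3:6,r4:Add1
  c4: issue MUL r4<-Mul2  regs: r0:4,r1:Mul1,r2:Add2,r3:6,r4:Mul2
  c5: CDB Add1=1; issue ADD r3<-Add1  regs: r0:4,r1:Mul1,r2:Add2,r3:Add1,r4:Mul2
  c6: CDB Mul1=36; issue MUL r1<-Mul1  regs: r0:4,r1:Mul1,r2:Add2,r3:Add1,r4:Mul2
  c7: stall  regs: r0:4,r1:Mul1,r2:Add2,r3:Add1,r4:Mul2
  c8: CDB Add2=5; issue SUB r2<-Add2  regs: r0:4,r1:Mul1,r2:Add2,r3:Add1,r4:Mul2
  c9: CDB Add1=42  regs: r0:4,r1:Mul1,r2:Add2,r3:42,r4:Mul2
  c10: -  regs: r0:4,r1:Mul1,r2:Add2,r3:42,r4:Mul2
  c11: -  regs: r0:4,r1:Mul1,r2:Add2,r3:42,r4:Mul2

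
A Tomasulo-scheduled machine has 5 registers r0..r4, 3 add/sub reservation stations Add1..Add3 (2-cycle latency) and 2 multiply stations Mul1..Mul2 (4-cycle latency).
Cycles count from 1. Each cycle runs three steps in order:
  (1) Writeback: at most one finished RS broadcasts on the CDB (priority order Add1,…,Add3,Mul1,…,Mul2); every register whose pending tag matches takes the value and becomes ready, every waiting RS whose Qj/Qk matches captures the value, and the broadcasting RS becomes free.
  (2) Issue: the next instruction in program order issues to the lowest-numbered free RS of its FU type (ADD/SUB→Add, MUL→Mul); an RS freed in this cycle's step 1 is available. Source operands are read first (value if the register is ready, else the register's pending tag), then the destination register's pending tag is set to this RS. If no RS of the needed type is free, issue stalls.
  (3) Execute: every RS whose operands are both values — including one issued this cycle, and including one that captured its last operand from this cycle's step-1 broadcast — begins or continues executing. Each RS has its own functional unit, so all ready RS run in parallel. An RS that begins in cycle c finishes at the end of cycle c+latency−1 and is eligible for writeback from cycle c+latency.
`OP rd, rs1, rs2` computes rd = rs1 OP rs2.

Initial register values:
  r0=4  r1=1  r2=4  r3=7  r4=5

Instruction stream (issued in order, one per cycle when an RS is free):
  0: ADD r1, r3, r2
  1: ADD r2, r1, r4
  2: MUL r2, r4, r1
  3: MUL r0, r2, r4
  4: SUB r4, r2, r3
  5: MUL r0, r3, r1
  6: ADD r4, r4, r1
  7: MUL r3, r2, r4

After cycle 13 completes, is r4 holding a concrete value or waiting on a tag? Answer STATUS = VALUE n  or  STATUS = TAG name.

STATUS = VALUE 59

  c1: issue ADD r1<-Add1  regs: r0:4,r1:Add1,r2:4,r3:7,r4:5
  c2: issue ADD r2<-Add2  regs: r0:4,r1:Add1,r2:Add2,r3:7,r4:5
  c3: CDB Add1=11; issue MUL r2<-Mul1  regs: r0:4,r1:11,r2:Mul1,r3:7,r4:5
  c4: issue MUL r0<-Mul2  regs: r0:Mul2,r1:11,r2:Mul1,r3:7,r4:5
  c5: CDB Add2=16; issue SUB r4<-Add1  regs: r0:Mul2,r1:11,r2:Mul1,r3:7,r4:Add1
  c6: stall  regs: r0:Mul2,r1:11,r2:Mul1,r3:7,r4:Add1
  c7: CDB Mul1=55; issue MUL r0<-Mul1  regs: r0:Mul1,r1:11,r2:55,r3:7,r4:Add1
  c8: issue ADD r4<-Add2  regs: r0:Mul1,r1:11,r2:55,r3:7,r4:Add2
  c9: CDB Add1=48; stall  regs: r0:Mul1,r1:11,r2:55,r3:7,r4:Add2
  c10: stall  regs: r0:Mul1,r1:11,r2:55,r3:7,r4:Add2
  c11: CDB Add2=59; stall  regs: r0:Mul1,r1:11,r2:55,r3:7,r4:59
  c12: CDB Mul1=77; issue MUL r3<-Mul1  regs: r0:77,r1:11,r2:55,r3:Mul1,r4:59
  c13: CDB Mul2=275  regs: r0:77,r1:11,r2:55,r3:Mul1,r4:59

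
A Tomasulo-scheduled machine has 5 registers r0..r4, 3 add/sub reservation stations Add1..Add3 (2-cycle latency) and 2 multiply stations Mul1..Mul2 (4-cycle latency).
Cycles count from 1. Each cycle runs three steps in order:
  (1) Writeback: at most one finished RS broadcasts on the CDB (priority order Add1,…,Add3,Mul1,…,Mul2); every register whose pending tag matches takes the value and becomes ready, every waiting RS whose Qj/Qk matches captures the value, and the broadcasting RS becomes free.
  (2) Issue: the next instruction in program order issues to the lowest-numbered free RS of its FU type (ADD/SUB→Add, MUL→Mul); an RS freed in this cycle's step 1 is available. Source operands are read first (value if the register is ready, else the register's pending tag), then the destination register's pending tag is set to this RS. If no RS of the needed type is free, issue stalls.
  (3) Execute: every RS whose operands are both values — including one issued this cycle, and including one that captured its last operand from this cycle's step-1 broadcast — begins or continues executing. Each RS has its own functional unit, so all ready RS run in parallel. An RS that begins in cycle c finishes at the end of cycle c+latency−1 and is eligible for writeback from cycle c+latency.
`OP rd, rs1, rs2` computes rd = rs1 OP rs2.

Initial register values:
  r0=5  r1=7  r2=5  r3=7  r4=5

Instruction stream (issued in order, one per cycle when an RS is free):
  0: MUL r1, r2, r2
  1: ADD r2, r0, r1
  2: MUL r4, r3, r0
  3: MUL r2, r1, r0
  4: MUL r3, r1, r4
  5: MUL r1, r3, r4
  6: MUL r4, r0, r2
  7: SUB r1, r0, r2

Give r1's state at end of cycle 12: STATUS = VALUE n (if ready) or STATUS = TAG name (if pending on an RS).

  c1: issue MUL r1<-Mul1  regs: r0:5,r1:Mul1,r2:5,r3:7,r4:5
  c2: issue ADD r2<-Add1  regs: r0:5,r1:Mul1,r2:Add1,r3:7,r4:5
  c3: issue MUL r4<-Mul2  regs: r0:5,r1:Mul1,r2:Add1,r3:7,r4:Mul2
  c4: stall  regs: r0:5,r1:Mul1,r2:Add1,r3:7,r4:Mul2
  c5: CDB Mul1=25; issue MUL r2<-Mul1  regs: r0:5,r1:25,r2:Mul1,r3:7,r4:Mul2
  c6: stall  regs: r0:5,r1:25,r2:Mul1,r3:7,r4:Mul2
  c7: CDB Add1=30; stall  regs: r0:5,r1:25,r2:Mul1,r3:7,r4:Mul2
  c8: CDB Mul2=35; issue MUL r3<-Mul2  regs: r0:5,r1:25,r2:Mul1,r3:Mul2,r4:35
  c9: CDB Mul1=125; issue MUL r1<-Mul1  regs: r0:5,r1:Mul1,r2:125,r3:Mul2,r4:35
  c10: stall  regs: r0:5,r1:Mul1,r2:125,r3:Mul2,r4:35
  c11: stall  regs: r0:5,r1:Mul1,r2:125,r3:Mul2,r4:35
  c12: CDB Mul2=875; issue MUL r4<-Mul2  regs: r0:5,r1:Mul1,r2:125,r3:875,r4:Mul2

STATUS = TAG Mul1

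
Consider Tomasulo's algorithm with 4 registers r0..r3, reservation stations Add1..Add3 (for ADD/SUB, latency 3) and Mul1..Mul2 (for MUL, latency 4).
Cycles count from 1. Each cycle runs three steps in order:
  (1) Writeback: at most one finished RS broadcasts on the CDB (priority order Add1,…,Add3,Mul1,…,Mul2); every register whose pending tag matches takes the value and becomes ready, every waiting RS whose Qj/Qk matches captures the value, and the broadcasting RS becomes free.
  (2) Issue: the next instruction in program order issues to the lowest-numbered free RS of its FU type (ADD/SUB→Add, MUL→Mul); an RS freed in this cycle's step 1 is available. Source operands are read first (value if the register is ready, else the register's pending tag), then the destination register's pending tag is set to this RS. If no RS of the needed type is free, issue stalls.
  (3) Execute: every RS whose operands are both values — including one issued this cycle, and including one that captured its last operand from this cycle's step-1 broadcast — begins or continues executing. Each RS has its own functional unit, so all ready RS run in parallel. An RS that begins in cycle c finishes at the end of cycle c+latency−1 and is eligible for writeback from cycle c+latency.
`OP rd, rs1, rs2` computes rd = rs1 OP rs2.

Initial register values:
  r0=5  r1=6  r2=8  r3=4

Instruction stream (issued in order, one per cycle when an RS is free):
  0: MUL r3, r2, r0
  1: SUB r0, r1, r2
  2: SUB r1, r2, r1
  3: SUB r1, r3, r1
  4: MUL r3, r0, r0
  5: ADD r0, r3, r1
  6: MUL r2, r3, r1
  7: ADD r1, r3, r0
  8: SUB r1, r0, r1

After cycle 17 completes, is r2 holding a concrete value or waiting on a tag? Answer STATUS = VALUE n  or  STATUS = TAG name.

STATUS = VALUE 152

c1: issue MUL r3<-Mul1 | r0:5,r1:6,r2:8,r3:Mul1
c2: issue SUB r0<-Add1 | r0:Add1,r1:6,r2:8,r3:Mul1
c3: issue SUB r1<-Add2 | r0:Add1,r1:Add2,r2:8,r3:Mul1
c4: issue SUB r1<-Add3 | r0:Add1,r1:Add3,r2:8,r3:Mul1
c5: CDB Add1=-2; issue MUL r3<-Mul2 | r0:-2,r1:Add3,r2:8,r3:Mul2
c6: CDB Add2=2; issue ADD r0<-Add1 | r0:Add1,r1:Add3,r2:8,r3:Mul2
c7: CDB Mul1=40; issue MUL r2<-Mul1 | r0:Add1,r1:Add3,r2:Mul1,r3:Mul2
c8: issue ADD r1<-Add2 | r0:Add1,r1:Add2,r2:Mul1,r3:Mul2
c9: CDB Mul2=4; stall | r0:Add1,r1:Add2,r2:Mul1,r3:4
c10: CDB Add3=38; issue SUB r1<-Add3 | r0:Add1,r1:Add3,r2:Mul1,r3:4
c11: - | r0:Add1,r1:Add3,r2:Mul1,r3:4
c12: - | r0:Add1,r1:Add3,r2:Mul1,r3:4
c13: CDB Add1=42 | r0:42,r1:Add3,r2:Mul1,r3:4
c14: CDB Mul1=152 | r0:42,r1:Add3,r2:152,r3:4
c15: - | r0:42,r1:Add3,r2:152,r3:4
c16: CDB Add2=46 | r0:42,r1:Add3,r2:152,r3:4
c17: - | r0:42,r1:Add3,r2:152,r3:4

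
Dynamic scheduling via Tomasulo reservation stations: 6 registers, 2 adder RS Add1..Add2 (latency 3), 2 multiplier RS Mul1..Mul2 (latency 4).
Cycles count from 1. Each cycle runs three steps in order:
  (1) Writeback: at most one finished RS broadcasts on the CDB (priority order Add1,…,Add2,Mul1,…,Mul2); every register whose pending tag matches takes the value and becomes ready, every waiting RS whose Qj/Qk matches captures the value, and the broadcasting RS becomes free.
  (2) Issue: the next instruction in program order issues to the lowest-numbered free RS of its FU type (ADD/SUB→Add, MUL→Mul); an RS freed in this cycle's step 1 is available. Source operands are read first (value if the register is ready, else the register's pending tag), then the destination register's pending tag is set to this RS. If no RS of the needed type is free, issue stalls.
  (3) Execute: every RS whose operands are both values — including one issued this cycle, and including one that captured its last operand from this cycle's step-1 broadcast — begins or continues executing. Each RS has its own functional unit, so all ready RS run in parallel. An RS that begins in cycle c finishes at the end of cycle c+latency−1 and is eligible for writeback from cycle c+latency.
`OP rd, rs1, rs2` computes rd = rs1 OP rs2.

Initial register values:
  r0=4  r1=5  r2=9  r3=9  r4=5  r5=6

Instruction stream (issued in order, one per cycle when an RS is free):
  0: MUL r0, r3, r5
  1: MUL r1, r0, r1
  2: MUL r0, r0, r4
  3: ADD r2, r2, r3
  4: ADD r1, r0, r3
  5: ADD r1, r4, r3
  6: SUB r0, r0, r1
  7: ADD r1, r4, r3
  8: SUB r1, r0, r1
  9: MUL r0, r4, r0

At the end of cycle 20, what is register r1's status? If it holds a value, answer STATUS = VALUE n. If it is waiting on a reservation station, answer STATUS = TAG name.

cycle 1: issue MUL r0<-Mul1 // r0:Mul1,r1:5,r2:9,r3:9,r4:5,r5:6
cycle 2: issue MUL r1<-Mul2 // r0:Mul1,r1:Mul2,r2:9,r3:9,r4:5,r5:6
cycle 3: stall // r0:Mul1,r1:Mul2,r2:9,r3:9,r4:5,r5:6
cycle 4: stall // r0:Mul1,r1:Mul2,r2:9,r3:9,r4:5,r5:6
cycle 5: CDB Mul1=54; issue MUL r0<-Mul1 // r0:Mul1,r1:Mul2,r2:9,r3:9,r4:5,r5:6
cycle 6: issue ADD r2<-Add1 // r0:Mul1,r1:Mul2,r2:Add1,r3:9,r4:5,r5:6
cycle 7: issue ADD r1<-Add2 // r0:Mul1,r1:Add2,r2:Add1,r3:9,r4:5,r5:6
cycle 8: stall // r0:Mul1,r1:Add2,r2:Add1,r3:9,r4:5,r5:6
cycle 9: CDB Add1=18; issue ADD r1<-Add1 // r0:Mul1,r1:Add1,r2:18,r3:9,r4:5,r5:6
cycle 10: CDB Mul1=270; stall // r0:270,r1:Add1,r2:18,r3:9,r4:5,r5:6
cycle 11: CDB Mul2=270; stall // r0:270,r1:Add1,r2:18,r3:9,r4:5,r5:6
cycle 12: CDB Add1=14; issue SUB r0<-Add1 // r0:Add1,r1:14,r2:18,r3:9,r4:5,r5:6
cycle 13: CDB Add2=279; issue ADD r1<-Add2 // r0:Add1,r1:Add2,r2:18,r3:9,r4:5,r5:6
cycle 14: stall // r0:Add1,r1:Add2,r2:18,r3:9,r4:5,r5:6
cycle 15: CDB Add1=256; issue SUB r1<-Add1 // r0:256,r1:Add1,r2:18,r3:9,r4:5,r5:6
cycle 16: CDB Add2=14; issue MUL r0<-Mul1 // r0:Mul1,r1:Add1,r2:18,r3:9,r4:5,r5:6
cycle 17: - // r0:Mul1,r1:Add1,r2:18,r3:9,r4:5,r5:6
cycle 18: - // r0:Mul1,r1:Add1,r2:18,r3:9,r4:5,r5:6
cycle 19: CDB Add1=242 // r0:Mul1,r1:242,r2:18,r3:9,r4:5,r5:6
cycle 20: CDB Mul1=1280 // r0:1280,r1:242,r2:18,r3:9,r4:5,r5:6

STATUS = VALUE 242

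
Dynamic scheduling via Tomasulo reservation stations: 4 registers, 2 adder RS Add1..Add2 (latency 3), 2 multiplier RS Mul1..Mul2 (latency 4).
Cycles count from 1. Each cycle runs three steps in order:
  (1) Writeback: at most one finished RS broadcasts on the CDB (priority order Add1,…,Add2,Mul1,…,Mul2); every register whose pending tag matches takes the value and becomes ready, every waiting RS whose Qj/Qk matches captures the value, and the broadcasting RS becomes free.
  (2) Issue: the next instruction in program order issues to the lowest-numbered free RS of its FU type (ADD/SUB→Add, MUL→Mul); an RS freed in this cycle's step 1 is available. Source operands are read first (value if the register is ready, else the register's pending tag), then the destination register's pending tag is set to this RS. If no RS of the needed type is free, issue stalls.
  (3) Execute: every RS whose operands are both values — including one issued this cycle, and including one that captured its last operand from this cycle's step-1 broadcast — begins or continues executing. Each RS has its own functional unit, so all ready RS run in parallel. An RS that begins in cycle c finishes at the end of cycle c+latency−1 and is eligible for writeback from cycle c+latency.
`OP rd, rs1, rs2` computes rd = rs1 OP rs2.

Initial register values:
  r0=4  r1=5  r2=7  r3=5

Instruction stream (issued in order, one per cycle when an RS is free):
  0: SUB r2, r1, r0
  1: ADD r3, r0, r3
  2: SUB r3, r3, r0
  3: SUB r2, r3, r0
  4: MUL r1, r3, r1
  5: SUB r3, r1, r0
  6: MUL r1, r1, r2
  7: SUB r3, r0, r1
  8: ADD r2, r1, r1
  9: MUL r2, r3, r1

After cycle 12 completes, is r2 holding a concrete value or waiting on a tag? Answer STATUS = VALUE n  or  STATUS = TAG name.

STATUS = VALUE 1

  c1: issue SUB r2<-Add1  regs: r0:4,r1:5,r2:Add1,r3:5
  c2: issue ADD r3<-Add2  regs: r0:4,r1:5,r2:Add1,r3:Add2
  c3: stall  regs: r0:4,r1:5,r2:Add1,r3:Add2
  c4: CDB Add1=1; issue SUB r3<-Add1  regs: r0:4,r1:5,r2:1,r3:Add1
  c5: CDB Add2=9; issue SUB r2<-Add2  regs: r0:4,r1:5,r2:Add2,r3:Add1
  c6: issue MUL r1<-Mul1  regs: r0:4,r1:Mul1,r2:Add2,r3:Add1
  c7: stall  regs: r0:4,r1:Mul1,r2:Add2,r3:Add1
  c8: CDB Add1=5; issue SUB r3<-Add1  regs: r0:4,r1:Mul1,r2:Add2,r3:Add1
  c9: issue MUL r1<-Mul2  regs: r0:4,r1:Mul2,r2:Add2,r3:Add1
  c10: stall  regs: r0:4,r1:Mul2,r2:Add2,r3:Add1
  c11: CDB Add2=1; issue SUB r3<-Add2  regs: r0:4,r1:Mul2,r2:1,r3:Add2
  c12: CDB Mul1=25; stall  regs: r0:4,r1:Mul2,r2:1,r3:Add2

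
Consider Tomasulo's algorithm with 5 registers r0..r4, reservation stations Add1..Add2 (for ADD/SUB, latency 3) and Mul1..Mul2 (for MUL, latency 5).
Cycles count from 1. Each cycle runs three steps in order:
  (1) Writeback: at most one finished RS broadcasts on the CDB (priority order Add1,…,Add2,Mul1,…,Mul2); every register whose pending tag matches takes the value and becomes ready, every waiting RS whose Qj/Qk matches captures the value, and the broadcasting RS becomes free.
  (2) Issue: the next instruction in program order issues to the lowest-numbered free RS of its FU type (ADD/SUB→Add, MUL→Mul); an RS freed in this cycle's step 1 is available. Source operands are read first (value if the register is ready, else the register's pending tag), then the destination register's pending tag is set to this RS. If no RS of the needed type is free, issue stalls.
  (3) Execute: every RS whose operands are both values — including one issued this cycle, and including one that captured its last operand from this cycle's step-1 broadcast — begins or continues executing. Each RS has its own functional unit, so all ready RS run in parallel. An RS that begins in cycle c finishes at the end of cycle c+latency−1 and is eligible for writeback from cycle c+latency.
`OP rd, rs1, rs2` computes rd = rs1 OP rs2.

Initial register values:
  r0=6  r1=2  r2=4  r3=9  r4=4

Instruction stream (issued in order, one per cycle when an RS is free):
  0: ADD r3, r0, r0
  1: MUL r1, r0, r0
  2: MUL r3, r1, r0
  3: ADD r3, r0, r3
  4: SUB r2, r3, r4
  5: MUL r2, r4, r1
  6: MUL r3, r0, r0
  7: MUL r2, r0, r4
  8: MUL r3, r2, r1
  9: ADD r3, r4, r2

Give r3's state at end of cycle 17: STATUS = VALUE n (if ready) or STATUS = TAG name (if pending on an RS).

c1: issue ADD r3<-Add1 | r0:6,r1:2,r2:4,r3:Add1,r4:4
c2: issue MUL r1<-Mul1 | r0:6,r1:Mul1,r2:4,r3:Add1,r4:4
c3: issue MUL r3<-Mul2 | r0:6,r1:Mul1,r2:4,r3:Mul2,r4:4
c4: CDB Add1=12; issue ADD r3<-Add1 | r0:6,r1:Mul1,r2:4,r3:Add1,r4:4
c5: issue SUB r2<-Add2 | r0:6,r1:Mul1,r2:Add2,r3:Add1,r4:4
c6: stall | r0:6,r1:Mul1,r2:Add2,r3:Add1,r4:4
c7: CDB Mul1=36; issue MUL r2<-Mul1 | r0:6,r1:36,r2:Mul1,r3:Add1,r4:4
c8: stall | r0:6,r1:36,r2:Mul1,r3:Add1,r4:4
c9: stall | r0:6,r1:36,r2:Mul1,r3:Add1,r4:4
c10: stall | r0:6,r1:36,r2:Mul1,r3:Add1,r4:4
c11: stall | r0:6,r1:36,r2:Mul1,r3:Add1,r4:4
c12: CDB Mul1=144; issue MUL r3<-Mul1 | r0:6,r1:36,r2:144,r3:Mul1,r4:4
c13: CDB Mul2=216; issue MUL r2<-Mul2 | r0:6,r1:36,r2:Mul2,r3:Mul1,r4:4
c14: stall | r0:6,r1:36,r2:Mul2,r3:Mul1,r4:4
c15: stall | r0:6,r1:36,r2:Mul2,r3:Mul1,r4:4
c16: CDB Add1=222; stall | r0:6,r1:36,r2:Mul2,r3:Mul1,r4:4
c17: CDB Mul1=36; issue MUL r3<-Mul1 | r0:6,r1:36,r2:Mul2,r3:Mul1,r4:4

STATUS = TAG Mul1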